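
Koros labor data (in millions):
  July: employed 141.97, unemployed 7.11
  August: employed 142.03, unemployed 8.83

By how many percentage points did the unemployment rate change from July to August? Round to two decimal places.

The unemployment rate changed by +1.08 percentage points.

July: labor force = 141.97 + 7.11 = 149.08; u = 7.11/149.08 = 4.77%.
August: labor force = 142.03 + 8.83 = 150.86; u = 8.83/150.86 = 5.85%.
Change = 5.85% − 4.77% = +1.08 pp.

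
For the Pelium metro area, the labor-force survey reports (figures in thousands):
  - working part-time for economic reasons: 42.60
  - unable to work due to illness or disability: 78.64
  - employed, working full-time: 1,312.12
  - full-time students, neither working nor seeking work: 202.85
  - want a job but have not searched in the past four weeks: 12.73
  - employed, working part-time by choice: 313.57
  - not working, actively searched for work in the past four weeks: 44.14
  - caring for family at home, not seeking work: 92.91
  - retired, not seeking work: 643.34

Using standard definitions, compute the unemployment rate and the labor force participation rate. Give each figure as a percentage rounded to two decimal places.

Employed = 42.60 + 1,312.12 + 313.57 = 1,668.29 thousand (anyone who worked, including part-time for economic reasons, counts as employed).
Unemployed = 44.14 thousand.
Labor force = 1,668.29 + 44.14 = 1,712.43 thousand.
Not in labor force = 78.64 + 202.85 + 12.73 + 92.91 + 643.34 = 1,030.47 thousand (those not working and not actively searching are outside the labor force — including those who want a job but have given up searching).
Civilian working-age population = 1,712.43 + 1,030.47 = 2,742.90 thousand.
Unemployment rate = 44.14 / 1,712.43 = 2.58%.
Labor force participation rate = 1,712.43 / 2,742.90 = 62.43%.

Unemployment rate ≈ 2.58%; labor force participation rate ≈ 62.43%.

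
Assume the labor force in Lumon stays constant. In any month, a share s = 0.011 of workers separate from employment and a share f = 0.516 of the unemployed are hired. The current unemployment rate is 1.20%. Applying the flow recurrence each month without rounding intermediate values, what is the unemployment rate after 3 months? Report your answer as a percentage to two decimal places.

With a fixed labor force, u_{t+1} = u_t + s·(1−u_t) − f·u_t = u_t·(1−s−f) + s.
Here 1−s−f = 0.473 and s = 0.011.
u_1 = 0.012000 × 0.473 + 0.011 = 0.016676.
u_2 = 0.016676 × 0.473 + 0.011 = 0.018888.
u_3 = 0.018888 × 0.473 + 0.011 = 0.019934.

Unemployment rate after three months ≈ 1.99%.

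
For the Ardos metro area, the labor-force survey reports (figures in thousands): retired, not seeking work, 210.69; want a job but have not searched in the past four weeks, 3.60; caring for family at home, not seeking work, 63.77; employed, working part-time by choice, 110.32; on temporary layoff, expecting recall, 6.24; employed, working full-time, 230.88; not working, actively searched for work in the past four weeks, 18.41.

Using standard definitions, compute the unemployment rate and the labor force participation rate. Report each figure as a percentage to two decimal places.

Employed = 110.32 + 230.88 = 341.20 thousand.
Unemployed = 6.24 + 18.41 = 24.65 thousand (jobless and actively searching, or on temporary layoff).
Labor force = 341.20 + 24.65 = 365.85 thousand.
Not in labor force = 210.69 + 3.60 + 63.77 = 278.06 thousand (those not working and not actively searching are outside the labor force — including those who want a job but have given up searching).
Civilian working-age population = 365.85 + 278.06 = 643.91 thousand.
Unemployment rate = 24.65 / 365.85 = 6.74%.
Labor force participation rate = 365.85 / 643.91 = 56.82%.

Unemployment rate ≈ 6.74%; labor force participation rate ≈ 56.82%.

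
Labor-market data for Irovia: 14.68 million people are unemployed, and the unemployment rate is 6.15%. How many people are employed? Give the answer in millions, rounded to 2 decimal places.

About 224.02 million are employed.

Labor force = U / u = 14.68 / 0.0615 ≈ 238.70 million.
Employed = labor force − unemployed = 238.70 − 14.68 = 224.02 million.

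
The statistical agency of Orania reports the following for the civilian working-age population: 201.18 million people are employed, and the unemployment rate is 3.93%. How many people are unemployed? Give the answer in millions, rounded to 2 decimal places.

Let U be the number unemployed. The labor force is E + U, and U/(E+U) = 0.0393.
So U = 0.0393 × 201.18 / (1 − 0.0393) = 7.9064 / 0.9607 ≈ 8.23 million.

About 8.23 million are unemployed.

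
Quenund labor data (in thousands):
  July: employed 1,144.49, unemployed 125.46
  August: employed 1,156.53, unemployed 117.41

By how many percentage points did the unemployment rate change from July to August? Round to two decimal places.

July: labor force = 1,144.49 + 125.46 = 1,269.95; u = 125.46/1,269.95 = 9.88%.
August: labor force = 1,156.53 + 117.41 = 1,273.94; u = 117.41/1,273.94 = 9.22%.
Change = 9.22% − 9.88% = −0.66 pp.

The unemployment rate changed by −0.66 percentage points.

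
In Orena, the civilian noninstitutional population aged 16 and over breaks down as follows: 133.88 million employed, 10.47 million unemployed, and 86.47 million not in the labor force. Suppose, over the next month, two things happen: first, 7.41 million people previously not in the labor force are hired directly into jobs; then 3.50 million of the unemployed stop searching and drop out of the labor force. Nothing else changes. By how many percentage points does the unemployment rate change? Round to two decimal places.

The unemployment rate changes by −2.55 percentage points.

Initially, labor force = 133.88 + 10.47 = 144.35 million, so u = 10.47/144.35 = 7.25%.
After the first change, employed and labor force both rise by 7.41; unemployed unchanged → E = 141.29, U = 10.47, labor force = 151.76 million.
After the second change, unemployed and labor force both fall by 3.50 → E = 141.29, U = 6.97, labor force = 148.26 million.
New unemployment rate = 6.97 / 148.26 = 4.70%.
Change = 4.70% − 7.25% = −2.55 percentage points.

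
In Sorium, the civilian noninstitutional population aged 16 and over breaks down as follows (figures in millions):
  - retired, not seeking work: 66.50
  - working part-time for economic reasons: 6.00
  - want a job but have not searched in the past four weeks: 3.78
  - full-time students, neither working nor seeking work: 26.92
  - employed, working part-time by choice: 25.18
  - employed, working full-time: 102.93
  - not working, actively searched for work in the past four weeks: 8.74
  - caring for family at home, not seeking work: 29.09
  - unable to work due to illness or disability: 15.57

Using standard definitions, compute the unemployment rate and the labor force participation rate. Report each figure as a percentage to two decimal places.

Unemployment rate ≈ 6.12%; labor force participation rate ≈ 50.17%.

Employed = 6.00 + 25.18 + 102.93 = 134.11 million (anyone who worked, including part-time for economic reasons, counts as employed).
Unemployed = 8.74 million.
Labor force = 134.11 + 8.74 = 142.85 million.
Not in labor force = 66.50 + 3.78 + 26.92 + 29.09 + 15.57 = 141.86 million (those not working and not actively searching are outside the labor force — including those who want a job but have given up searching).
Civilian working-age population = 142.85 + 141.86 = 284.71 million.
Unemployment rate = 8.74 / 142.85 = 6.12%.
Labor force participation rate = 142.85 / 284.71 = 50.17%.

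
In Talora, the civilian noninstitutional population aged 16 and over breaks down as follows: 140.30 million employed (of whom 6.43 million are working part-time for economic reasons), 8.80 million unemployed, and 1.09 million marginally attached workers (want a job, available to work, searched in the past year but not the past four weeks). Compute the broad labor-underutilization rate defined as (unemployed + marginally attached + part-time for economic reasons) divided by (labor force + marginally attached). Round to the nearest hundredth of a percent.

Labor force = 140.30 + 8.80 = 149.10 million.
Numerator = 8.80 + 1.09 + 6.43 = 16.32 million.
Denominator = 149.10 + 1.09 = 150.19 million.
Broad rate = 16.32 / 150.19 = 10.87%.

Broad underutilization rate ≈ 10.87%.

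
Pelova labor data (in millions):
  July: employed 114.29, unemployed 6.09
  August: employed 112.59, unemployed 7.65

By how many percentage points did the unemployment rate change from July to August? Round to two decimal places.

The unemployment rate changed by +1.30 percentage points.

July: labor force = 114.29 + 6.09 = 120.38; u = 6.09/120.38 = 5.06%.
August: labor force = 112.59 + 7.65 = 120.24; u = 7.65/120.24 = 6.36%.
Change = 6.36% − 5.06% = +1.30 pp.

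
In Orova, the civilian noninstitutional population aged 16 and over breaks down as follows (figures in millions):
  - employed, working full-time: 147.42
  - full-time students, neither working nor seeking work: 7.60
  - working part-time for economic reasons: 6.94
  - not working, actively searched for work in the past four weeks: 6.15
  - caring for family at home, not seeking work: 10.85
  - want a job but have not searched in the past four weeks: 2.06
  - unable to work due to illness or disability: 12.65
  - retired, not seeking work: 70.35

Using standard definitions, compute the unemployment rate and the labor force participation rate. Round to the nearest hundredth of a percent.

Unemployment rate ≈ 3.83%; labor force participation rate ≈ 60.79%.

Employed = 147.42 + 6.94 = 154.36 million (anyone who worked, including part-time for economic reasons, counts as employed).
Unemployed = 6.15 million.
Labor force = 154.36 + 6.15 = 160.51 million.
Not in labor force = 7.60 + 10.85 + 2.06 + 12.65 + 70.35 = 103.51 million (those not working and not actively searching are outside the labor force — including those who want a job but have given up searching).
Civilian working-age population = 160.51 + 103.51 = 264.02 million.
Unemployment rate = 6.15 / 160.51 = 3.83%.
Labor force participation rate = 160.51 / 264.02 = 60.79%.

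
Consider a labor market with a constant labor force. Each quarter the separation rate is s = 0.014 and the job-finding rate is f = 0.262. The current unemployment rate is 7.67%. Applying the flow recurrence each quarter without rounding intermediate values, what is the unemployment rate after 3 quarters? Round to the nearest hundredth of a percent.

Unemployment rate after three quarters ≈ 6.06%.

With a fixed labor force, u_{t+1} = u_t + s·(1−u_t) − f·u_t = u_t·(1−s−f) + s.
Here 1−s−f = 0.724 and s = 0.014.
u_1 = 0.076700 × 0.724 + 0.014 = 0.069531.
u_2 = 0.069531 × 0.724 + 0.014 = 0.064340.
u_3 = 0.064340 × 0.724 + 0.014 = 0.060582.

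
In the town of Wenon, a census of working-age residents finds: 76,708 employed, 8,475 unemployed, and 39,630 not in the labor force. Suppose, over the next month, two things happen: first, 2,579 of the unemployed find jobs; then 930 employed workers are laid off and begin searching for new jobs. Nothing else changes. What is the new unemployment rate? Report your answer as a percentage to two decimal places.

Initially, labor force = 76,708 + 8,475 = 85,183, so u = 8,475/85,183 = 9.95%.
After the first change, unemployed falls and employed rises by 2,579; labor force unchanged → E = 79,287, U = 5,896, labor force = 85,183.
After the second change, employed falls and unemployed rises by 930; labor force unchanged → E = 78,357, U = 6,826, labor force = 85,183.
New unemployment rate = 6,826 / 85,183 = 8.01%.

New unemployment rate ≈ 8.01%.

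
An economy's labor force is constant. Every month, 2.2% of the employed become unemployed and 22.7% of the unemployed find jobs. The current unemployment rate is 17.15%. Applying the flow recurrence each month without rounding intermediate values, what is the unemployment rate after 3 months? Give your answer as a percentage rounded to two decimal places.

With a fixed labor force, u_{t+1} = u_t + s·(1−u_t) − f·u_t = u_t·(1−s−f) + s.
Here 1−s−f = 0.751 and s = 0.022.
u_1 = 0.171500 × 0.751 + 0.022 = 0.150796.
u_2 = 0.150796 × 0.751 + 0.022 = 0.135248.
u_3 = 0.135248 × 0.751 + 0.022 = 0.123571.

Unemployment rate after three months ≈ 12.36%.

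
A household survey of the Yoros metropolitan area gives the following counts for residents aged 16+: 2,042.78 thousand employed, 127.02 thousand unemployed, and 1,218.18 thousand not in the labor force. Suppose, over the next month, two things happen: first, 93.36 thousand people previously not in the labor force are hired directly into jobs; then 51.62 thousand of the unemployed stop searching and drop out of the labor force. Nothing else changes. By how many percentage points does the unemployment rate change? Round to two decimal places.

Initially, labor force = 2,042.78 + 127.02 = 2,169.80 thousand, so u = 127.02/2,169.80 = 5.85%.
After the first change, employed and labor force both rise by 93.36; unemployed unchanged → E = 2,136.14, U = 127.02, labor force = 2,263.16 thousand.
After the second change, unemployed and labor force both fall by 51.62 → E = 2,136.14, U = 75.40, labor force = 2,211.54 thousand.
New unemployment rate = 75.40 / 2,211.54 = 3.41%.
Change = 3.41% − 5.85% = −2.44 percentage points.

The unemployment rate changes by −2.44 percentage points.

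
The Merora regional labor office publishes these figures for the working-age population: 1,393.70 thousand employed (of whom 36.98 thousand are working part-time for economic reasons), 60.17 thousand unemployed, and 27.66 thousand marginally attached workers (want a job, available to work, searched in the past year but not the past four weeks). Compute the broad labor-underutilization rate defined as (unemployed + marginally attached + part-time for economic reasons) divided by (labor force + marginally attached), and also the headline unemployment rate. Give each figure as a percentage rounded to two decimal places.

Labor force = 1,393.70 + 60.17 = 1,453.87 thousand.
Numerator = 60.17 + 27.66 + 36.98 = 124.81 thousand.
Denominator = 1,453.87 + 27.66 = 1,481.53 thousand.
Broad rate = 124.81 / 1,481.53 = 8.42%.
Headline unemployment rate = 60.17 / 1,453.87 = 4.14%.

Broad underutilization rate ≈ 8.42%; headline unemployment rate ≈ 4.14%.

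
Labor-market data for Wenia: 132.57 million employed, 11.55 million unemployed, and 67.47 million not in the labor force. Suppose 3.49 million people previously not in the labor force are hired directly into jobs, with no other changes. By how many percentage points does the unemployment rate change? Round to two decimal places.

The unemployment rate changes by −0.19 percentage points.

Initially, labor force = 132.57 + 11.55 = 144.12 million, so u = 11.55/144.12 = 8.01%.
After the change, employed and labor force both rise by 3.49; unemployed unchanged → E = 136.06, U = 11.55, labor force = 147.61 million.
New unemployment rate = 11.55 / 147.61 = 7.82%.
Change = 7.82% − 8.01% = −0.19 percentage points.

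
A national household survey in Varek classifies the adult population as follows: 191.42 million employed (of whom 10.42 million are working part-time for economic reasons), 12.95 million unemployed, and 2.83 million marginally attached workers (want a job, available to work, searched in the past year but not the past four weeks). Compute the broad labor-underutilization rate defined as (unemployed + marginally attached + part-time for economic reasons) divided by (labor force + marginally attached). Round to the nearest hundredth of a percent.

Labor force = 191.42 + 12.95 = 204.37 million.
Numerator = 12.95 + 2.83 + 10.42 = 26.20 million.
Denominator = 204.37 + 2.83 = 207.20 million.
Broad rate = 26.20 / 207.20 = 12.64%.

Broad underutilization rate ≈ 12.64%.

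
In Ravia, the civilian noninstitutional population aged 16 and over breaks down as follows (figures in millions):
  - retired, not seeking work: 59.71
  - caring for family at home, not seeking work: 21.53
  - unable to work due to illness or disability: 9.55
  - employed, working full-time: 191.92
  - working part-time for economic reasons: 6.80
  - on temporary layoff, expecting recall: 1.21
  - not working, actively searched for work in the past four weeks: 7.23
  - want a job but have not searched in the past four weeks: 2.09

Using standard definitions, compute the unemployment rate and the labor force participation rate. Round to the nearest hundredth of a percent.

Employed = 191.92 + 6.80 = 198.72 million (anyone who worked, including part-time for economic reasons, counts as employed).
Unemployed = 1.21 + 7.23 = 8.44 million (jobless and actively searching, or on temporary layoff).
Labor force = 198.72 + 8.44 = 207.16 million.
Not in labor force = 59.71 + 21.53 + 9.55 + 2.09 = 92.88 million (those not working and not actively searching are outside the labor force — including those who want a job but have given up searching).
Civilian working-age population = 207.16 + 92.88 = 300.04 million.
Unemployment rate = 8.44 / 207.16 = 4.07%.
Labor force participation rate = 207.16 / 300.04 = 69.04%.

Unemployment rate ≈ 4.07%; labor force participation rate ≈ 69.04%.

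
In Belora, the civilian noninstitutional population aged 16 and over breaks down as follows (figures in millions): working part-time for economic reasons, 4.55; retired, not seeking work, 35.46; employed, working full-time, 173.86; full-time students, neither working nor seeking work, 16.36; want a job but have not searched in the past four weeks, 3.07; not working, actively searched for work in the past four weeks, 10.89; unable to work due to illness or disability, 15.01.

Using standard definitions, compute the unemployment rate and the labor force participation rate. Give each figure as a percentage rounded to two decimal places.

Unemployment rate ≈ 5.75%; labor force participation rate ≈ 73.03%.

Employed = 4.55 + 173.86 = 178.41 million (anyone who worked, including part-time for economic reasons, counts as employed).
Unemployed = 10.89 million.
Labor force = 178.41 + 10.89 = 189.30 million.
Not in labor force = 35.46 + 16.36 + 3.07 + 15.01 = 69.90 million (those not working and not actively searching are outside the labor force — including those who want a job but have given up searching).
Civilian working-age population = 189.30 + 69.90 = 259.20 million.
Unemployment rate = 10.89 / 189.30 = 5.75%.
Labor force participation rate = 189.30 / 259.20 = 73.03%.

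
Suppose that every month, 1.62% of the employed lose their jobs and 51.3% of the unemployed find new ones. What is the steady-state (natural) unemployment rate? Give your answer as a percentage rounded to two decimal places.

Steady-state unemployment rate ≈ 3.06%.

At steady state the flows balance: s·E = f·U, so U/(E+U) = s/(s+f).
u* = 1.62 / (1.62 + 51.3) = 1.62 / 52.92 = 3.06%.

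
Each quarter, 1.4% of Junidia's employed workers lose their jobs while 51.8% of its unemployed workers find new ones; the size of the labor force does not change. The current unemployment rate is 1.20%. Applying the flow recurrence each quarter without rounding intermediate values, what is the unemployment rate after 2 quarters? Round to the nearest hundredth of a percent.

Unemployment rate after two quarters ≈ 2.32%.

With a fixed labor force, u_{t+1} = u_t + s·(1−u_t) − f·u_t = u_t·(1−s−f) + s.
Here 1−s−f = 0.468 and s = 0.014.
u_1 = 0.012000 × 0.468 + 0.014 = 0.019616.
u_2 = 0.019616 × 0.468 + 0.014 = 0.023180.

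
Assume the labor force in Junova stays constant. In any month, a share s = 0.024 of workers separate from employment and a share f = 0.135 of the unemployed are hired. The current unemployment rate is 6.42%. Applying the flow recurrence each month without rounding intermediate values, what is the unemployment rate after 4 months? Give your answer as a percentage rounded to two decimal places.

Unemployment rate after four months ≈ 10.76%.

With a fixed labor force, u_{t+1} = u_t + s·(1−u_t) − f·u_t = u_t·(1−s−f) + s.
Here 1−s−f = 0.841 and s = 0.024.
u_1 = 0.064200 × 0.841 + 0.024 = 0.077992.
u_2 = 0.077992 × 0.841 + 0.024 = 0.089591.
u_3 = 0.089591 × 0.841 + 0.024 = 0.099346.
u_4 = 0.099346 × 0.841 + 0.024 = 0.107550.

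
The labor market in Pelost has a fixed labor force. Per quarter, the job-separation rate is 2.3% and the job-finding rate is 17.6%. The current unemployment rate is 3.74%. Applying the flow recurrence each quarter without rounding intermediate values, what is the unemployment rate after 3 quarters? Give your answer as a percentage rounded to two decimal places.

Unemployment rate after three quarters ≈ 7.54%.

With a fixed labor force, u_{t+1} = u_t + s·(1−u_t) − f·u_t = u_t·(1−s−f) + s.
Here 1−s−f = 0.801 and s = 0.023.
u_1 = 0.037400 × 0.801 + 0.023 = 0.052957.
u_2 = 0.052957 × 0.801 + 0.023 = 0.065419.
u_3 = 0.065419 × 0.801 + 0.023 = 0.075401.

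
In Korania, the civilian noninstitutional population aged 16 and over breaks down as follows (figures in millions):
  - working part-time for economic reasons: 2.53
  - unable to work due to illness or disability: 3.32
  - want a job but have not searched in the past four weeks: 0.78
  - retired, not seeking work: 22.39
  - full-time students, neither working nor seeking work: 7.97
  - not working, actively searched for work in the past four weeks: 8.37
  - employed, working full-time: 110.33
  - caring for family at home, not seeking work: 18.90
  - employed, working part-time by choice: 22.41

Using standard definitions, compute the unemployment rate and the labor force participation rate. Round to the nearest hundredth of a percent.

Unemployment rate ≈ 5.83%; labor force participation rate ≈ 72.91%.

Employed = 2.53 + 110.33 + 22.41 = 135.27 million (anyone who worked, including part-time for economic reasons, counts as employed).
Unemployed = 8.37 million.
Labor force = 135.27 + 8.37 = 143.64 million.
Not in labor force = 3.32 + 0.78 + 22.39 + 7.97 + 18.90 = 53.36 million (those not working and not actively searching are outside the labor force — including those who want a job but have given up searching).
Civilian working-age population = 143.64 + 53.36 = 197.00 million.
Unemployment rate = 8.37 / 143.64 = 5.83%.
Labor force participation rate = 143.64 / 197.00 = 72.91%.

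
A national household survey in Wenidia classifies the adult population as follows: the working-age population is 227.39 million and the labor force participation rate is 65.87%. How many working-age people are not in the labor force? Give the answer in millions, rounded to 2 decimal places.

About 77.61 million are not in the labor force.

Share not in the labor force = 1 − 0.6587 = 0.3413.
Not in labor force = 0.3413 × 227.39 ≈ 77.61 million.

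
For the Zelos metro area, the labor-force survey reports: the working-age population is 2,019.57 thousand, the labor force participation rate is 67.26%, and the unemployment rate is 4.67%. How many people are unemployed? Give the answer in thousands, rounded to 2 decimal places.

About 63.44 thousand are unemployed.

Labor force = 0.6726 × 2,019.57 = 1,358.36 thousand.
Unemployed = 0.0467 × 1,358.36 ≈ 63.44 thousand.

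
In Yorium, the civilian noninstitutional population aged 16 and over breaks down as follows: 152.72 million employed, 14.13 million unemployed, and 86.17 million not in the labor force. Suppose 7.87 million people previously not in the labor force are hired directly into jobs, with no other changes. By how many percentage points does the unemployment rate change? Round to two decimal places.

Initially, labor force = 152.72 + 14.13 = 166.85 million, so u = 14.13/166.85 = 8.47%.
After the change, employed and labor force both rise by 7.87; unemployed unchanged → E = 160.59, U = 14.13, labor force = 174.72 million.
New unemployment rate = 14.13 / 174.72 = 8.09%.
Change = 8.09% − 8.47% = −0.38 percentage points.

The unemployment rate changes by −0.38 percentage points.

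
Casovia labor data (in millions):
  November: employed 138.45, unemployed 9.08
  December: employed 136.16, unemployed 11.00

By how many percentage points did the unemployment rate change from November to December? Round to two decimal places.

The unemployment rate changed by +1.32 percentage points.

November: labor force = 138.45 + 9.08 = 147.53; u = 9.08/147.53 = 6.15%.
December: labor force = 136.16 + 11.00 = 147.16; u = 11.00/147.16 = 7.47%.
Change = 7.47% − 6.15% = +1.32 pp.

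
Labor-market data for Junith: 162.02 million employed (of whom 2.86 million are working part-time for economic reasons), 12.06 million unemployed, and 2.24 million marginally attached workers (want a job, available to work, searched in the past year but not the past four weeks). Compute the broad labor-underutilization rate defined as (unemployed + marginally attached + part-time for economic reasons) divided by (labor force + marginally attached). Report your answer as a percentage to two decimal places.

Broad underutilization rate ≈ 9.73%.

Labor force = 162.02 + 12.06 = 174.08 million.
Numerator = 12.06 + 2.24 + 2.86 = 17.16 million.
Denominator = 174.08 + 2.24 = 176.32 million.
Broad rate = 17.16 / 176.32 = 9.73%.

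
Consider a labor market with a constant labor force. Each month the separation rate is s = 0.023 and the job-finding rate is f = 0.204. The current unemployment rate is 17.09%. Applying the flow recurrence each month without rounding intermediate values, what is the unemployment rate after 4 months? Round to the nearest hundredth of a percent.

With a fixed labor force, u_{t+1} = u_t + s·(1−u_t) − f·u_t = u_t·(1−s−f) + s.
Here 1−s−f = 0.773 and s = 0.023.
u_1 = 0.170900 × 0.773 + 0.023 = 0.155106.
u_2 = 0.155106 × 0.773 + 0.023 = 0.142897.
u_3 = 0.142897 × 0.773 + 0.023 = 0.133459.
u_4 = 0.133459 × 0.773 + 0.023 = 0.126164.

Unemployment rate after four months ≈ 12.62%.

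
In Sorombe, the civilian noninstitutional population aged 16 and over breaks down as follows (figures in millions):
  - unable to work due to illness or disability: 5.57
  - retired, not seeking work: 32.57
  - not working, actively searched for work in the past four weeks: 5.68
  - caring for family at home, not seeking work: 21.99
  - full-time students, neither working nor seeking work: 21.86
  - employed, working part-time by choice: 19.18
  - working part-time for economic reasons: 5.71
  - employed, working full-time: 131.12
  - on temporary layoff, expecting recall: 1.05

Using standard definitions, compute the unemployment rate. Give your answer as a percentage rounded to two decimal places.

Unemployment rate ≈ 4.14%.

Employed = 19.18 + 5.71 + 131.12 = 156.01 million (anyone who worked, including part-time for economic reasons, counts as employed).
Unemployed = 5.68 + 1.05 = 6.73 million (jobless and actively searching, or on temporary layoff).
Labor force = 156.01 + 6.73 = 162.74 million.
Unemployment rate = 6.73 / 162.74 = 4.14%.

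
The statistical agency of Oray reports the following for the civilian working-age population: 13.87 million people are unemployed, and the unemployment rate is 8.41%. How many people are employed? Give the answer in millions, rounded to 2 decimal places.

About 151.05 million are employed.

Labor force = U / u = 13.87 / 0.0841 ≈ 164.92 million.
Employed = labor force − unemployed = 164.92 − 13.87 = 151.05 million.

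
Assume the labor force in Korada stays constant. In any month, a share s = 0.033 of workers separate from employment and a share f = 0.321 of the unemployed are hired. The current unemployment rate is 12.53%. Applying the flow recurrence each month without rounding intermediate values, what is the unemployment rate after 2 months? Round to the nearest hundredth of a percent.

Unemployment rate after two months ≈ 10.66%.

With a fixed labor force, u_{t+1} = u_t + s·(1−u_t) − f·u_t = u_t·(1−s−f) + s.
Here 1−s−f = 0.646 and s = 0.033.
u_1 = 0.125300 × 0.646 + 0.033 = 0.113944.
u_2 = 0.113944 × 0.646 + 0.033 = 0.106608.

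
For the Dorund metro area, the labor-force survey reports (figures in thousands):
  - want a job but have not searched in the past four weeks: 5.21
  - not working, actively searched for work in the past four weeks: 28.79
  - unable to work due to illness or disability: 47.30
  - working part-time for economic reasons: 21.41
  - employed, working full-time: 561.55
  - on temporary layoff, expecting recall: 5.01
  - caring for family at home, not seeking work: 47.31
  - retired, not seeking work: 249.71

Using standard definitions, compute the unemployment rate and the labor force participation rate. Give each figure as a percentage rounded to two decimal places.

Unemployment rate ≈ 5.48%; labor force participation rate ≈ 63.83%.

Employed = 21.41 + 561.55 = 582.96 thousand (anyone who worked, including part-time for economic reasons, counts as employed).
Unemployed = 28.79 + 5.01 = 33.80 thousand (jobless and actively searching, or on temporary layoff).
Labor force = 582.96 + 33.80 = 616.76 thousand.
Not in labor force = 5.21 + 47.30 + 47.31 + 249.71 = 349.53 thousand (those not working and not actively searching are outside the labor force — including those who want a job but have given up searching).
Civilian working-age population = 616.76 + 349.53 = 966.29 thousand.
Unemployment rate = 33.80 / 616.76 = 5.48%.
Labor force participation rate = 616.76 / 966.29 = 63.83%.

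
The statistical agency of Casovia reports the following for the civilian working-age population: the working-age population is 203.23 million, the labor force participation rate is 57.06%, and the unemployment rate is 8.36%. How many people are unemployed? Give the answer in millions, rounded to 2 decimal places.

About 9.69 million are unemployed.

Labor force = 0.5706 × 203.23 = 115.96 million.
Unemployed = 0.0836 × 115.96 ≈ 9.69 million.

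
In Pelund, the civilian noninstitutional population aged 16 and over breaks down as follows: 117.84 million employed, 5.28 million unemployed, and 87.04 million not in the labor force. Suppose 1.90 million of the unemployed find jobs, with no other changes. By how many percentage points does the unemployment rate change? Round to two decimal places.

Initially, labor force = 117.84 + 5.28 = 123.12 million, so u = 5.28/123.12 = 4.29%.
After the change, unemployed falls and employed rises by 1.90; labor force unchanged → E = 119.74, U = 3.38, labor force = 123.12 million.
New unemployment rate = 3.38 / 123.12 = 2.75%.
Change = 2.75% − 4.29% = −1.54 percentage points.

The unemployment rate changes by −1.54 percentage points.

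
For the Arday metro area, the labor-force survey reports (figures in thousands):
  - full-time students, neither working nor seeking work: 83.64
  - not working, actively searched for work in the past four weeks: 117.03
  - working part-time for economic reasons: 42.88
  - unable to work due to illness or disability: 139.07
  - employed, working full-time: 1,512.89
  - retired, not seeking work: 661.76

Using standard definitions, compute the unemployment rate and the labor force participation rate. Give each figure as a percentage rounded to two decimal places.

Employed = 42.88 + 1,512.89 = 1,555.77 thousand (anyone who worked, including part-time for economic reasons, counts as employed).
Unemployed = 117.03 thousand.
Labor force = 1,555.77 + 117.03 = 1,672.80 thousand.
Not in labor force = 83.64 + 139.07 + 661.76 = 884.47 thousand (those not working and not actively searching are outside the labor force).
Civilian working-age population = 1,672.80 + 884.47 = 2,557.27 thousand.
Unemployment rate = 117.03 / 1,672.80 = 7.00%.
Labor force participation rate = 1,672.80 / 2,557.27 = 65.41%.

Unemployment rate ≈ 7.00%; labor force participation rate ≈ 65.41%.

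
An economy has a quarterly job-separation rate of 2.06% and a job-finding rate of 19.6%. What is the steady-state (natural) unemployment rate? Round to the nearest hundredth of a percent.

Steady-state unemployment rate ≈ 9.51%.

At steady state the flows balance: s·E = f·U, so U/(E+U) = s/(s+f).
u* = 2.06 / (2.06 + 19.6) = 2.06 / 21.66 = 9.51%.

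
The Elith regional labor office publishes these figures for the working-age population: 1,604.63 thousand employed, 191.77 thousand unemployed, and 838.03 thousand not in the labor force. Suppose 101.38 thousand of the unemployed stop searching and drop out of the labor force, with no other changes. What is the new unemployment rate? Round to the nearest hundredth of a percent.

New unemployment rate ≈ 5.33%.

Initially, labor force = 1,604.63 + 191.77 = 1,796.40 thousand, so u = 191.77/1,796.40 = 10.68%.
After the change, unemployed and labor force both fall by 101.38 → E = 1,604.63, U = 90.39, labor force = 1,695.02 thousand.
New unemployment rate = 90.39 / 1,695.02 = 5.33%.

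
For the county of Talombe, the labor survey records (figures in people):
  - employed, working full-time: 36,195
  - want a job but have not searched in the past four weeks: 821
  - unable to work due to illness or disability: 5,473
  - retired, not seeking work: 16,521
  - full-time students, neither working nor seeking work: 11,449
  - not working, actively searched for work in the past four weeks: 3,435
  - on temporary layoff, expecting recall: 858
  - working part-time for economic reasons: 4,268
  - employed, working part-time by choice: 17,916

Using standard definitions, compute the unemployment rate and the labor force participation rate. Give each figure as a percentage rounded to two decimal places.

Unemployment rate ≈ 6.85%; labor force participation rate ≈ 64.65%.

Employed = 36,195 + 4,268 + 17,916 = 58,379 (anyone who worked, including part-time for economic reasons, counts as employed).
Unemployed = 3,435 + 858 = 4,293 (jobless and actively searching, or on temporary layoff).
Labor force = 58,379 + 4,293 = 62,672.
Not in labor force = 821 + 5,473 + 16,521 + 11,449 = 34,264 (those not working and not actively searching are outside the labor force — including those who want a job but have given up searching).
Civilian working-age population = 62,672 + 34,264 = 96,936.
Unemployment rate = 4,293 / 62,672 = 6.85%.
Labor force participation rate = 62,672 / 96,936 = 64.65%.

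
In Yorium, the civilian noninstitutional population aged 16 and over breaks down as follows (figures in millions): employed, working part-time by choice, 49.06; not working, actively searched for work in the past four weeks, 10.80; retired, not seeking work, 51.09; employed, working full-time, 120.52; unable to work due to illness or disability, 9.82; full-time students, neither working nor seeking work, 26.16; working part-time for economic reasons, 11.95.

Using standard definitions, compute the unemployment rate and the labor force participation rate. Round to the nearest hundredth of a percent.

Unemployment rate ≈ 5.62%; labor force participation rate ≈ 68.84%.

Employed = 49.06 + 120.52 + 11.95 = 181.53 million (anyone who worked, including part-time for economic reasons, counts as employed).
Unemployed = 10.80 million.
Labor force = 181.53 + 10.80 = 192.33 million.
Not in labor force = 51.09 + 9.82 + 26.16 = 87.07 million (those not working and not actively searching are outside the labor force).
Civilian working-age population = 192.33 + 87.07 = 279.40 million.
Unemployment rate = 10.80 / 192.33 = 5.62%.
Labor force participation rate = 192.33 / 279.40 = 68.84%.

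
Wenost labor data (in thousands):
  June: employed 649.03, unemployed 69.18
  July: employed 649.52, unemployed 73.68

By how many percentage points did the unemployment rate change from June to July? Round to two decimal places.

The unemployment rate changed by +0.56 percentage points.

June: labor force = 649.03 + 69.18 = 718.21; u = 69.18/718.21 = 9.63%.
July: labor force = 649.52 + 73.68 = 723.20; u = 73.68/723.20 = 10.19%.
Change = 10.19% − 9.63% = +0.56 pp.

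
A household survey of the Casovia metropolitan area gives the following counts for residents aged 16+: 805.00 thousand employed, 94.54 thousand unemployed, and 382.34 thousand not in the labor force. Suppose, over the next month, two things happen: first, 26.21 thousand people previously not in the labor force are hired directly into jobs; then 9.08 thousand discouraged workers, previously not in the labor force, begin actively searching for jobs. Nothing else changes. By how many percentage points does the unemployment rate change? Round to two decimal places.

Initially, labor force = 805.00 + 94.54 = 899.54 thousand, so u = 94.54/899.54 = 10.51%.
After the first change, employed and labor force both rise by 26.21; unemployed unchanged → E = 831.21, U = 94.54, labor force = 925.75 thousand.
After the second change, unemployed and labor force both rise by 9.08 → E = 831.21, U = 103.62, labor force = 934.83 thousand.
New unemployment rate = 103.62 / 934.83 = 11.08%.
Change = 11.08% − 10.51% = +0.57 percentage points.

The unemployment rate changes by +0.57 percentage points.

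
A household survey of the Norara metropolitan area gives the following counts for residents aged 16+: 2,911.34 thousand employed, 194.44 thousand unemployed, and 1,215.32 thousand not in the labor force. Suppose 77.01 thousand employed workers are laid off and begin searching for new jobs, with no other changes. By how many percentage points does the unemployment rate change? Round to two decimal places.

Initially, labor force = 2,911.34 + 194.44 = 3,105.78 thousand, so u = 194.44/3,105.78 = 6.26%.
After the change, employed falls and unemployed rises by 77.01; labor force unchanged → E = 2,834.33, U = 271.45, labor force = 3,105.78 thousand.
New unemployment rate = 271.45 / 3,105.78 = 8.74%.
Change = 8.74% − 6.26% = +2.48 percentage points.

The unemployment rate changes by +2.48 percentage points.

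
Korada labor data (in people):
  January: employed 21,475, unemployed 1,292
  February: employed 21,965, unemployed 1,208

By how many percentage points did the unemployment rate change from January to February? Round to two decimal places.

January: labor force = 21,475 + 1,292 = 22,767; u = 1,292/22,767 = 5.67%.
February: labor force = 21,965 + 1,208 = 23,173; u = 1,208/23,173 = 5.21%.
Change = 5.21% − 5.67% = −0.46 pp.

The unemployment rate changed by −0.46 percentage points.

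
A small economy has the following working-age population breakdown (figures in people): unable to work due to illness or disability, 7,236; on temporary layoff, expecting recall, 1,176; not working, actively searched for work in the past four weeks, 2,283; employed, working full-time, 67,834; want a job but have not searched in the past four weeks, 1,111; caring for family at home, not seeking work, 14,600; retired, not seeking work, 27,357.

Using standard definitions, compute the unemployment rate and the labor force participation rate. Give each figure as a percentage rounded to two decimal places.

Unemployment rate ≈ 4.85%; labor force participation rate ≈ 58.63%.

Employed = 67,834.
Unemployed = 1,176 + 2,283 = 3,459 (jobless and actively searching, or on temporary layoff).
Labor force = 67,834 + 3,459 = 71,293.
Not in labor force = 7,236 + 1,111 + 14,600 + 27,357 = 50,304 (those not working and not actively searching are outside the labor force — including those who want a job but have given up searching).
Civilian working-age population = 71,293 + 50,304 = 121,597.
Unemployment rate = 3,459 / 71,293 = 4.85%.
Labor force participation rate = 71,293 / 121,597 = 58.63%.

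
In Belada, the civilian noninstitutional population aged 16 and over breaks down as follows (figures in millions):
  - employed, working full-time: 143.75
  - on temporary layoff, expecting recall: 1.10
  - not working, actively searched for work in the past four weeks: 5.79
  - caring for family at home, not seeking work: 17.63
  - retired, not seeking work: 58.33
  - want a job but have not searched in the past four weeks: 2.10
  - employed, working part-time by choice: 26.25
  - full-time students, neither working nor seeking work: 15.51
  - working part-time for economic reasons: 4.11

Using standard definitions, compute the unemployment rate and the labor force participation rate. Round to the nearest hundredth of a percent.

Employed = 143.75 + 26.25 + 4.11 = 174.11 million (anyone who worked, including part-time for economic reasons, counts as employed).
Unemployed = 1.10 + 5.79 = 6.89 million (jobless and actively searching, or on temporary layoff).
Labor force = 174.11 + 6.89 = 181.00 million.
Not in labor force = 17.63 + 58.33 + 2.10 + 15.51 = 93.57 million (those not working and not actively searching are outside the labor force — including those who want a job but have given up searching).
Civilian working-age population = 181.00 + 93.57 = 274.57 million.
Unemployment rate = 6.89 / 181.00 = 3.81%.
Labor force participation rate = 181.00 / 274.57 = 65.92%.

Unemployment rate ≈ 3.81%; labor force participation rate ≈ 65.92%.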